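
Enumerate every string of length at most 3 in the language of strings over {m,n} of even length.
ε, mm, mn, nm, nn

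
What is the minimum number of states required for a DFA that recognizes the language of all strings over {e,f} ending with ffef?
By Myhill–Nerode, count the distinguishable equivalence classes: 5 classes — one per longest suffix of the input that is a prefix of 'ffef' (lengths 0 through 4); only the length-4 class is accepting.
5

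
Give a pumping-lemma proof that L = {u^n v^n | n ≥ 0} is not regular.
Assume L is regular with pumping length p. Idea: pumping the u-block changes the count balance.
Choose s = u^p v^p (length 2p ≥ p). By the pumping lemma, s = xyz with |xy| ≤ p, |y| > 0. So y = u^k for some k > 0 (since xy is entirely within the u's). Pumping gives xy²z = u^(p+k) v^p, which is not in L since p+k ≠ p.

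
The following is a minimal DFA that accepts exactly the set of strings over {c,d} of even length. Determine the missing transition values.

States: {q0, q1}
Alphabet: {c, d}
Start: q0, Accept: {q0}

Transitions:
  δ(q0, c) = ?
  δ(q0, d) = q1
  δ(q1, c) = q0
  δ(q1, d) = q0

From the language and accept set, identify what each state tracks — q0: even length so far; q1: odd length so far.
Each missing δ(q, a) is the state matching the new tracked value after reading a.
δ(q0, c) = q1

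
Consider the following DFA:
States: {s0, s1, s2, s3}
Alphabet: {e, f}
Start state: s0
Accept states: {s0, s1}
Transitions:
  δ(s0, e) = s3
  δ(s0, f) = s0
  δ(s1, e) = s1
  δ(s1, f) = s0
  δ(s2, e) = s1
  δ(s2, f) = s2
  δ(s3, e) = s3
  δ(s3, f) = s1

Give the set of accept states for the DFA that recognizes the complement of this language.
Complement accept states = All states \ Original accept states
= {s0, s1, s2, s3} \ {s0, s1}
{s2, s3}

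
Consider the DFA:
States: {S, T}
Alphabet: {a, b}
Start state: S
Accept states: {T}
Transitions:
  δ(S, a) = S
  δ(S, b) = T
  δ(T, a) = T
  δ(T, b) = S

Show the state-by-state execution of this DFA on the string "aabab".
read 'a': S → S
  read 'a': S → S
  read 'b': S → T
  read 'a': T → T
  read 'b': T → S
S -> S -> S -> T -> T -> S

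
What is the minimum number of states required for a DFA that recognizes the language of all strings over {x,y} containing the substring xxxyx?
By Myhill–Nerode, count the distinguishable equivalence classes: 6 classes — one per longest suffix of the input that is a prefix of 'xxxyx' (lengths 0 through 4), plus an absorbing 'already seen xxxyx' class.
6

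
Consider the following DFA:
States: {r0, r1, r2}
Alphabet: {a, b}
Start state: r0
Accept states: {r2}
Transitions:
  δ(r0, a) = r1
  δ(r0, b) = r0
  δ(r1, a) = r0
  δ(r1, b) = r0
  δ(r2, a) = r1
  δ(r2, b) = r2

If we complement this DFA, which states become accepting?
Complement accept states = All states \ Original accept states
= {r0, r1, r2} \ {r2}
{r0, r1}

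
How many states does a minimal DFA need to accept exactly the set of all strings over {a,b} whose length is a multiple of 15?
By Myhill–Nerode, count the distinguishable equivalence classes: 15 classes — one per residue of the length mod 15; class i is distinguished from class j by any string of length (15 − i) mod 15.
15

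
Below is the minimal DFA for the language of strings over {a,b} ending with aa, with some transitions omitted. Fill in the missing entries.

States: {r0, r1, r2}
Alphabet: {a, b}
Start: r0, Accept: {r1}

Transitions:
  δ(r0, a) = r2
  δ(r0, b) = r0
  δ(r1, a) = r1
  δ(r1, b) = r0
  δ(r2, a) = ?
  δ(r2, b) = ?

From the language and accept set, identify what each state tracks — r0: last symbol not a; r1: two trailing a's; r2: one trailing a.
Each missing δ(q, a) is the state matching the new tracked value after reading a.
δ(r2, a) = r1; δ(r2, b) = r0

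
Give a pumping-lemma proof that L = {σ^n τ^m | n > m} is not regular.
Assume L is regular with pumping length p. Idea: pumping down the σ-block drops the σ-count to at most the τ-count.
Choose s = σ^(p+1) τ^p ∈ L (|s| = 2p+1 ≥ p). By the pumping lemma, s = xyz with |xy| ≤ p, |y| > 0, so y = σ^k with k ≥ 1. Take i = 0: xz = σ^(p+1−k) τ^p. Since k ≥ 1, p+1−k ≤ p, so the number of σ's is no longer strictly greater than the number of τ's, hence xz ∉ L.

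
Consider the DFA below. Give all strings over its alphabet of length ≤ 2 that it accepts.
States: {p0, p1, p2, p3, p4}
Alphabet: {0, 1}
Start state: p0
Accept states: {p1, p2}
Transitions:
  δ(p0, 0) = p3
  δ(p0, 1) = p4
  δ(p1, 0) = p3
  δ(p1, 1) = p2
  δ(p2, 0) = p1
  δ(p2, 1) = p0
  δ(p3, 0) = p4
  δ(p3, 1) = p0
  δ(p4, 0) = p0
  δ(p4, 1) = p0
None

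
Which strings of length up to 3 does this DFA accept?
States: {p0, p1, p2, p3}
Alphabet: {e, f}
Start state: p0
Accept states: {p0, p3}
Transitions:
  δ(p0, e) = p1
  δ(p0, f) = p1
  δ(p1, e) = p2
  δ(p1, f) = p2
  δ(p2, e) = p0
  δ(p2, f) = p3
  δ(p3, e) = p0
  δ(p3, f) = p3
ε, eee, eef, efe, eff, fee, fef, ffe, fff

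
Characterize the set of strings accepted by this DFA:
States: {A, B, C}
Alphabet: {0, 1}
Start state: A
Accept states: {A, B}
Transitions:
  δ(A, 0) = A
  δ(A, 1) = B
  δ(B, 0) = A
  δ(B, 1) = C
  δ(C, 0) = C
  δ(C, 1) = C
Testing a few strings:
  '1' → accept
  '11' → reject
  '1111' → reject
  '010' → accept
State roles: A=last symbol not 1 (ok); B=last symbol 1 (ok); C=saw 11 (dead)
All binary strings with no two consecutive 1's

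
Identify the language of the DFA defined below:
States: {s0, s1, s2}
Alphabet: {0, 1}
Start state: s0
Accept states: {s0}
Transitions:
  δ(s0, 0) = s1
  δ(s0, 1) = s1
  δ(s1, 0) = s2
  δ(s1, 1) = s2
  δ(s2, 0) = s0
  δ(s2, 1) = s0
Testing a few strings:
  '1101' → reject
  '111' → accept
  '01' → reject
  '110' → accept
State roles: s0=length ≡ 0 (mod 3); s1=length ≡ 1 (mod 3); s2=length ≡ 2 (mod 3)
All binary strings whose length is a multiple of 3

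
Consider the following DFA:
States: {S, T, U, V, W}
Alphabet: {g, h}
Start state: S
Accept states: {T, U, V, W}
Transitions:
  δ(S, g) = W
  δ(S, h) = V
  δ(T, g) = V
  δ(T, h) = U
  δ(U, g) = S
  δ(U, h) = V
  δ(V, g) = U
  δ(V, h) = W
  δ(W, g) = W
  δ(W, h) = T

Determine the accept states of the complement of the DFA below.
Complement accept states = All states \ Original accept states
= {S, T, U, V, W} \ {T, U, V, W}
{S}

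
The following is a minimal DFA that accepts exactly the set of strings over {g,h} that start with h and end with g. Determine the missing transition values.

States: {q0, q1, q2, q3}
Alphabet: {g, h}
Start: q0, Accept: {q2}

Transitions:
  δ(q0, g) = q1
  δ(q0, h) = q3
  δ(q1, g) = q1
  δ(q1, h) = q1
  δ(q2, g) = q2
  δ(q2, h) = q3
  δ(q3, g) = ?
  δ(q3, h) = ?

From the language and accept set, identify what each state tracks — q0: no input read; q1: started with g (dead); q2: started with h, last symbol g; q3: started with h, last symbol h.
Each missing δ(q, a) is the state matching the new tracked value after reading a.
δ(q3, g) = q2; δ(q3, h) = q3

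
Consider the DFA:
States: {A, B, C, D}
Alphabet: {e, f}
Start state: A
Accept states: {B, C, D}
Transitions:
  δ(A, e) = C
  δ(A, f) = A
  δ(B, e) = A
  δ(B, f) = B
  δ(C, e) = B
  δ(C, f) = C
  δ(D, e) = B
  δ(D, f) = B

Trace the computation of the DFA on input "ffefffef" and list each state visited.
read 'f': A → A
  read 'f': A → A
  read 'e': A → C
  read 'f': C → C
  read 'f': C → C
  read 'f': C → C
  read 'e': C → B
  read 'f': B → B
A -> A -> A -> C -> C -> C -> C -> B -> B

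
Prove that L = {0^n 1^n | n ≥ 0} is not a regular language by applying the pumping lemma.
Assume L is regular with pumping length p. Idea: pumping the 0-block changes the count balance.
Choose s = 0^p 1^p (length 2p ≥ p). By the pumping lemma, s = xyz with |xy| ≤ p, |y| > 0. So y = 0^k for some k > 0 (since xy is entirely within the 0's). Pumping gives xy²z = 0^(p+k) 1^p, which is not in L since p+k ≠ p.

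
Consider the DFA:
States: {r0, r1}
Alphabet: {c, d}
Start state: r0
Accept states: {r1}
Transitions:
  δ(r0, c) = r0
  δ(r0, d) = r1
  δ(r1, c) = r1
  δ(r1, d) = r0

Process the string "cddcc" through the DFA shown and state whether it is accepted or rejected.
Processing string "cddcc":
  r0 --c--> r0
  r0 --d--> r1
  r1 --d--> r0
  r0 --c--> r0
  r0 --c--> r0
Final state: r0
Accept states: {r1}
No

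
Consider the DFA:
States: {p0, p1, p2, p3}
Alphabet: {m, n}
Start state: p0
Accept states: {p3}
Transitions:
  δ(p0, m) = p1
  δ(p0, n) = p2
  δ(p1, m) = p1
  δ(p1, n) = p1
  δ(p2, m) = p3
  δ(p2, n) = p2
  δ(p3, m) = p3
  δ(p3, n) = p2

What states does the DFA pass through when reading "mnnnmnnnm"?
read 'm': p0 → p1
  read 'n': p1 → p1
  read 'n': p1 → p1
  read 'n': p1 → p1
  read 'm': p1 → p1
  read 'n': p1 → p1
  read 'n': p1 → p1
  read 'n': p1 → p1
  read 'm': p1 → p1
p0 -> p1 -> p1 -> p1 -> p1 -> p1 -> p1 -> p1 -> p1 -> p1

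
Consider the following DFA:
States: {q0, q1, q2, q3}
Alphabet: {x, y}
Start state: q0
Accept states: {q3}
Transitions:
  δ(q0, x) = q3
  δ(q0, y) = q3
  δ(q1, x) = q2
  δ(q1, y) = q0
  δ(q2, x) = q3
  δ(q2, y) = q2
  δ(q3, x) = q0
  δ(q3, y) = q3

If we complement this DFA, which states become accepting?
Complement accept states = All states \ Original accept states
= {q0, q1, q2, q3} \ {q3}
{q0, q1, q2}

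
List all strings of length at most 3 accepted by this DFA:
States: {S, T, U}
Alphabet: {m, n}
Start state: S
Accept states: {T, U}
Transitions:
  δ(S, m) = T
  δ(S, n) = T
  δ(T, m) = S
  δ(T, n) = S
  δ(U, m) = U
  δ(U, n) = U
m, n, mmm, mmn, mnm, mnn, nmm, nmn, nnm, nnn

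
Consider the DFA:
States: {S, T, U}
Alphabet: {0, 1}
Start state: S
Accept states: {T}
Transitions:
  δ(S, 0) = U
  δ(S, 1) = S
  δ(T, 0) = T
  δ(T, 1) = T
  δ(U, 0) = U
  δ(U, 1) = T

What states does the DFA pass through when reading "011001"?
read '0': S → U
  read '1': U → T
  read '1': T → T
  read '0': T → T
  read '0': T → T
  read '1': T → T
S -> U -> T -> T -> T -> T -> T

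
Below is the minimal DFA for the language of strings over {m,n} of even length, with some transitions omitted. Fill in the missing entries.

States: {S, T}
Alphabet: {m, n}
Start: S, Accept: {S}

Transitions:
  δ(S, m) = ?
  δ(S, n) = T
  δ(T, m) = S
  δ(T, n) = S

From the language and accept set, identify what each state tracks — S: even length so far; T: odd length so far.
Each missing δ(q, a) is the state matching the new tracked value after reading a.
δ(S, m) = T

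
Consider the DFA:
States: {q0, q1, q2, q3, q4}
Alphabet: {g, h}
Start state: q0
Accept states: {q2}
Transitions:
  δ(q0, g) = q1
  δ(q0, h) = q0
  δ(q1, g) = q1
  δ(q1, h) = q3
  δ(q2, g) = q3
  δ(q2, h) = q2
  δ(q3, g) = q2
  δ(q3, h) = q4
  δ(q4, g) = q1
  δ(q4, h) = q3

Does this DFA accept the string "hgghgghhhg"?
Processing string "hgghgghhhg":
  q0 --h--> q0
  q0 --g--> q1
  q1 --g--> q1
  q1 --h--> q3
  q3 --g--> q2
  q2 --g--> q3
  q3 --h--> q4
  q4 --h--> q3
  q3 --h--> q4
  q4 --g--> q1
Final state: q1
Accept states: {q2}
No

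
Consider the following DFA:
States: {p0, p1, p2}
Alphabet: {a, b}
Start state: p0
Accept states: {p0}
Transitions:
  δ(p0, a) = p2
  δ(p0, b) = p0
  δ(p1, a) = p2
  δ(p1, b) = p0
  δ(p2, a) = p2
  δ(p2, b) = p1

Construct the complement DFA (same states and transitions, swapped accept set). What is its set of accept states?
Complement accept states = All states \ Original accept states
= {p0, p1, p2} \ {p0}
{p1, p2}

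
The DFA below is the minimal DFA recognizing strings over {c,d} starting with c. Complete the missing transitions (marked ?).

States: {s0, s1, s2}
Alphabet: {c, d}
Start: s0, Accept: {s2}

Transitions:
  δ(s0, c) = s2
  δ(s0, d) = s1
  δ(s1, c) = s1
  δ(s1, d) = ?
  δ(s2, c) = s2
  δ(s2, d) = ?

From the language and accept set, identify what each state tracks — s0: no input read; s1: started with d (dead); s2: started with c.
Each missing δ(q, a) is the state matching the new tracked value after reading a.
δ(s1, d) = s1; δ(s2, d) = s2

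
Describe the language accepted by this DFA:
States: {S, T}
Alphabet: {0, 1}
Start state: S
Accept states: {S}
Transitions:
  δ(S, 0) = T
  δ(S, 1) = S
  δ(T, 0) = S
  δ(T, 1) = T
Testing a few strings:
  '011' → reject
  '00' → accept
  '0' → reject
  '11' → accept
State roles: S=even number of 0's so far; T=odd number of 0's so far
All binary strings with an even number of 0's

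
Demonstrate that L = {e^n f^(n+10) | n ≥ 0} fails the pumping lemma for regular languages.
Assume L is regular with pumping length p. Idea: pumping the e-block breaks the fixed offset of 10.
Choose s = e^p f^(p+10) ∈ L. By the pumping lemma, s = xyz with |xy| ≤ p, |y| > 0, so y = e^k with k ≥ 1. Then xy²z = e^(p+k) f^(p+10). For this to be in L we would need p+10 = (p+k)+10, i.e. k = 0, contradicting k ≥ 1. So xy²z ∉ L.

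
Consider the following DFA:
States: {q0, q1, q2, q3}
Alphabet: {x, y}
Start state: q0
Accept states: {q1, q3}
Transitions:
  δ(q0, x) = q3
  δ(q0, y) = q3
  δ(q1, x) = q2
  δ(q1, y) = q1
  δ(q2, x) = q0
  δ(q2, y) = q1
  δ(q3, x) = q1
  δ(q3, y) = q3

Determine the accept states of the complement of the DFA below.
Complement accept states = All states \ Original accept states
= {q0, q1, q2, q3} \ {q1, q3}
{q0, q2}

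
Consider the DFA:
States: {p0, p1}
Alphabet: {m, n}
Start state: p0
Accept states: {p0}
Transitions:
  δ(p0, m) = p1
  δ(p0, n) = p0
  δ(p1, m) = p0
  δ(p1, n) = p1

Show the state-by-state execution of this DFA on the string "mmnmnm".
read 'm': p0 → p1
  read 'm': p1 → p0
  read 'n': p0 → p0
  read 'm': p0 → p1
  read 'n': p1 → p1
  read 'm': p1 → p0
p0 -> p1 -> p0 -> p0 -> p1 -> p1 -> p0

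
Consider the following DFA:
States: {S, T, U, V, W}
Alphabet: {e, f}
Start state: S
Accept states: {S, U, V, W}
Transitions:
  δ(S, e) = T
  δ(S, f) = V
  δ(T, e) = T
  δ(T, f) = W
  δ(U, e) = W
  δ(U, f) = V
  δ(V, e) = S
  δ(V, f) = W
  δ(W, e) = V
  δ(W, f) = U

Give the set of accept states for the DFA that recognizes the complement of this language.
Complement accept states = All states \ Original accept states
= {S, T, U, V, W} \ {S, U, V, W}
{T}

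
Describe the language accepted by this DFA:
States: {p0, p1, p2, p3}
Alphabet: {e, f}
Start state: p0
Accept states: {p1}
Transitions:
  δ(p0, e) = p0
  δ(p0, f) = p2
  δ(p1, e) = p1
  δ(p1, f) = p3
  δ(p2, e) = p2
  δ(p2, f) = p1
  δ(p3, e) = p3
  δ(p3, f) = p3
Testing a few strings:
  'f' → reject
  'ef' → reject
  'ff' → accept
  'effe' → accept
State roles: p0=zero f's; p1=two f's; p2=one f; p3=≥ three f's (dead)
All strings over {e,f} containing exactly two f's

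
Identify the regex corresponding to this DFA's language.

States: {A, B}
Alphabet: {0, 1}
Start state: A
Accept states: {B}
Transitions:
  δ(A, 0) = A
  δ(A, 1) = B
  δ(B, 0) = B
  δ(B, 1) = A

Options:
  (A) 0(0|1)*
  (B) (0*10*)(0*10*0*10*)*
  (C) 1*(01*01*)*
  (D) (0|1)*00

Check each option against the DFA on short strings; one disagreement eliminates an option:
  (A) 0(0|1)*: on '0' the DFA goes A → A and rejects (A ∉ Accept), but the regex matches it → eliminate
  (B) (0*10*)(0*10*0*10*)*: agrees with the DFA on every string of length ≤ 6
  (C) 1*(01*01*)*: on ε the DFA stays in A and rejects (A ∉ Accept), but the regex matches it → eliminate
  (D) (0|1)*00: on '1' the DFA goes A → B and accepts (B ∈ Accept), but the regex does not match it → eliminate
Only (B) is consistent with the DFA.
(B) (0*10*)(0*10*0*10*)*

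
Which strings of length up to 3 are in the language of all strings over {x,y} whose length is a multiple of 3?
ε, xxx, xxy, xyx, xyy, yxx, yxy, yyx, yyy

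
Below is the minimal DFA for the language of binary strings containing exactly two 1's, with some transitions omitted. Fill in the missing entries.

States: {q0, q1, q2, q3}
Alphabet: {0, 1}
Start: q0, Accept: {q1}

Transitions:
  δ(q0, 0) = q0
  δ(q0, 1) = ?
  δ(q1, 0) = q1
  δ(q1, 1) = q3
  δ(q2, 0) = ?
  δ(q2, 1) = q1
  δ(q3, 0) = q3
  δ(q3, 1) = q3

From the language and accept set, identify what each state tracks — q0: zero 1's; q1: two 1's; q2: one 1; q3: ≥ three 1's (dead).
Each missing δ(q, a) is the state matching the new tracked value after reading a.
δ(q0, 1) = q2; δ(q2, 0) = q2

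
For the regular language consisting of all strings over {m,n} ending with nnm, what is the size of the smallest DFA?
By Myhill–Nerode, count the distinguishable equivalence classes: 4 classes — one per longest suffix of the input that is a prefix of 'nnm' (lengths 0 through 3); only the length-3 class is accepting.
4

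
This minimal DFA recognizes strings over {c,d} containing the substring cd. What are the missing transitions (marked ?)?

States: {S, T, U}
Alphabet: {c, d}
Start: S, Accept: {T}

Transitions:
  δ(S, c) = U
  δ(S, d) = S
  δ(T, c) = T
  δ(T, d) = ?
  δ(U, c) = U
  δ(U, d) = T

From the language and accept set, identify what each state tracks — S: no c seen yet; T: substring cd seen; U: seen a c, waiting for d.
Each missing δ(q, a) is the state matching the new tracked value after reading a.
δ(T, d) = T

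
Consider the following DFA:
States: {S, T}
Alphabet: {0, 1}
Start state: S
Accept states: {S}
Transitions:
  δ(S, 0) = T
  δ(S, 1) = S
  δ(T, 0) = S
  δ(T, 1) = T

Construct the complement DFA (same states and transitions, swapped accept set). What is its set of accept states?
Complement accept states = All states \ Original accept states
= {S, T} \ {S}
{T}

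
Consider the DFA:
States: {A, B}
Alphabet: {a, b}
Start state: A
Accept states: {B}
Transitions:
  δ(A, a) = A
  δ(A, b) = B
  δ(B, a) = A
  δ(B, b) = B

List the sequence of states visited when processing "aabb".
read 'a': A → A
  read 'a': A → A
  read 'b': A → B
  read 'b': B → B
A -> A -> A -> B -> B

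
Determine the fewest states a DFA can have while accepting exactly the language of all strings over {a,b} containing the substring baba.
By Myhill–Nerode, count the distinguishable equivalence classes: 5 classes — one per longest suffix of the input that is a prefix of 'baba' (lengths 0 through 3), plus an absorbing 'already seen baba' class.
5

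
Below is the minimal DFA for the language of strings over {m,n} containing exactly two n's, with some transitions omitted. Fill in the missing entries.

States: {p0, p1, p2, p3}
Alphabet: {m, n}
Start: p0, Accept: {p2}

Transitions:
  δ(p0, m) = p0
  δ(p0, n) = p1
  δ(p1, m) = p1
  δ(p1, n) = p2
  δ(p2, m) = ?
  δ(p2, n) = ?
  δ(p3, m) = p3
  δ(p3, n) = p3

From the language and accept set, identify what each state tracks — p0: zero n's; p1: one n; p2: two n's; p3: ≥ three n's (dead).
Each missing δ(q, a) is the state matching the new tracked value after reading a.
δ(p2, m) = p2; δ(p2, n) = p3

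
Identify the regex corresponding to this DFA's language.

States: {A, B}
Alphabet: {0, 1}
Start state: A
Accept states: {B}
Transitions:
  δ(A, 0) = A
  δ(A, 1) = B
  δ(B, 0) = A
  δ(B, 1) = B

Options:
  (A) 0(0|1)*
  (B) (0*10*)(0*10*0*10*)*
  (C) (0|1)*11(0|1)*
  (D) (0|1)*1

Check each option against the DFA on short strings; one disagreement eliminates an option:
  (A) 0(0|1)*: on '0' the DFA goes A → A and rejects (A ∉ Accept), but the regex matches it → eliminate
  (B) (0*10*)(0*10*0*10*)*: on '10' the DFA goes A → B → A and rejects (A ∉ Accept), but the regex matches it → eliminate
  (C) (0|1)*11(0|1)*: on '1' the DFA goes A → B and accepts (B ∈ Accept), but the regex does not match it → eliminate
  (D) (0|1)*1: agrees with the DFA on every string of length ≤ 6
Only (D) is consistent with the DFA.
(D) (0|1)*1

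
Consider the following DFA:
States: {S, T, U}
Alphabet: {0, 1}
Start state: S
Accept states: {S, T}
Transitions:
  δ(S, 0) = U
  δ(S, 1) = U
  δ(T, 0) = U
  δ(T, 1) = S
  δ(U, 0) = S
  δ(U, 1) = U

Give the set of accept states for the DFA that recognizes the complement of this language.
Complement accept states = All states \ Original accept states
= {S, T, U} \ {S, T}
{U}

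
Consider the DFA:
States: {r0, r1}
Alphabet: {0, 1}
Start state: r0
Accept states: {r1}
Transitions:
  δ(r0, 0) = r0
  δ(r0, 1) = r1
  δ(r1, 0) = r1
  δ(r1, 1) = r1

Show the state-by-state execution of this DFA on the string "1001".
read '1': r0 → r1
  read '0': r1 → r1
  read '0': r1 → r1
  read '1': r1 → r1
r0 -> r1 -> r1 -> r1 -> r1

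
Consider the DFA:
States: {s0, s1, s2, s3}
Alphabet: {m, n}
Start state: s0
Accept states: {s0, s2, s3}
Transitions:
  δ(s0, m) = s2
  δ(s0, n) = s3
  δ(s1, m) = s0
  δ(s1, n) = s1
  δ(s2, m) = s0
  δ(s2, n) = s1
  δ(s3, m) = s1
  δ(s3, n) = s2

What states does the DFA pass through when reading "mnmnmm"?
read 'm': s0 → s2
  read 'n': s2 → s1
  read 'm': s1 → s0
  read 'n': s0 → s3
  read 'm': s3 → s1
  read 'm': s1 → s0
s0 -> s2 -> s1 -> s0 -> s3 -> s1 -> s0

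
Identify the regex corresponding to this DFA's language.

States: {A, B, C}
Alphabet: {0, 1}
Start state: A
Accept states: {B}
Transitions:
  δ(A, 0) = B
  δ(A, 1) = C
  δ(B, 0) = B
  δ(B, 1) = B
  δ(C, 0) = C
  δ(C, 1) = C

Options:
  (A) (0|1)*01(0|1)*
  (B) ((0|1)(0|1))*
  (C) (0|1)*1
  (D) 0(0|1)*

Check each option against the DFA on short strings; one disagreement eliminates an option:
  (A) (0|1)*01(0|1)*: on '0' the DFA goes A → B and accepts (B ∈ Accept), but the regex does not match it → eliminate
  (B) ((0|1)(0|1))*: on ε the DFA stays in A and rejects (A ∉ Accept), but the regex matches it → eliminate
  (C) (0|1)*1: on '0' the DFA goes A → B and accepts (B ∈ Accept), but the regex does not match it → eliminate
  (D) 0(0|1)*: agrees with the DFA on every string of length ≤ 6
Only (D) is consistent with the DFA.
(D) 0(0|1)*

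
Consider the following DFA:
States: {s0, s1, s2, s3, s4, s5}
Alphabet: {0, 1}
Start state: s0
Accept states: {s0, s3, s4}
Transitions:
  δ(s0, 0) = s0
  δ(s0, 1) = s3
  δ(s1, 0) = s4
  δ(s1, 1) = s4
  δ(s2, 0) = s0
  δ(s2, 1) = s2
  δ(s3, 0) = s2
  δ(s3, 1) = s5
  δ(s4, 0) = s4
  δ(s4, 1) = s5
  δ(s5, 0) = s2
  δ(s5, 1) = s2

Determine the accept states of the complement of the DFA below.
Complement accept states = All states \ Original accept states
= {s0, s1, s2, s3, s4, s5} \ {s0, s3, s4}
{s1, s2, s5}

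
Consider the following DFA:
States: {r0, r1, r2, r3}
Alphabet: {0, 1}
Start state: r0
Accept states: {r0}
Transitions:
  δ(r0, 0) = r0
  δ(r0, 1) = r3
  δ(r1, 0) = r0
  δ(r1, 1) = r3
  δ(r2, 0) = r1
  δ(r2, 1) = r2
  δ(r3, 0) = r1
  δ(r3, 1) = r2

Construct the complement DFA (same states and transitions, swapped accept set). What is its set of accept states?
Complement accept states = All states \ Original accept states
= {r0, r1, r2, r3} \ {r0}
{r1, r2, r3}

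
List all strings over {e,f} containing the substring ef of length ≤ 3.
ef, eef, efe, eff, fef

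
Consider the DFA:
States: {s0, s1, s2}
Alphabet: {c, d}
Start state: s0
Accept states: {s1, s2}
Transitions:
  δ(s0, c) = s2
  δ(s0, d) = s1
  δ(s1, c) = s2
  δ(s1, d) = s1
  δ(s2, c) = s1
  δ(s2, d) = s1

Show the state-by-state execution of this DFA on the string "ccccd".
read 'c': s0 → s2
  read 'c': s2 → s1
  read 'c': s1 → s2
  read 'c': s2 → s1
  read 'd': s1 → s1
s0 -> s2 -> s1 -> s2 -> s1 -> s1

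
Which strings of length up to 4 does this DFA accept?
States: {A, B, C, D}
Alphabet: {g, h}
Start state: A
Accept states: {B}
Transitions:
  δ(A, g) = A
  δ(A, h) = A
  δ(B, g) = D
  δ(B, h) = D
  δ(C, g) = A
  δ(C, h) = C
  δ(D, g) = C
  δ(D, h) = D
None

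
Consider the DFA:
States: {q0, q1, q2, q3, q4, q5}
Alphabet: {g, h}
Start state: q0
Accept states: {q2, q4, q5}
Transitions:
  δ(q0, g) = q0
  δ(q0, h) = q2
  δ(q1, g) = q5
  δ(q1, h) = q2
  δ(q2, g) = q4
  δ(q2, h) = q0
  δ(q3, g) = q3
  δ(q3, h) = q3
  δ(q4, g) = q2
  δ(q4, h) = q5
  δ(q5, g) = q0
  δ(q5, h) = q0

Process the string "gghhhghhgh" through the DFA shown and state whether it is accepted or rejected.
Processing string "gghhhghhgh":
  q0 --g--> q0
  q0 --g--> q0
  q0 --h--> q2
  q2 --h--> q0
  q0 --h--> q2
  q2 --g--> q4
  q4 --h--> q5
  q5 --h--> q0
  q0 --g--> q0
  q0 --h--> q2
Final state: q2
Accept states: {q2, q4, q5}
Yes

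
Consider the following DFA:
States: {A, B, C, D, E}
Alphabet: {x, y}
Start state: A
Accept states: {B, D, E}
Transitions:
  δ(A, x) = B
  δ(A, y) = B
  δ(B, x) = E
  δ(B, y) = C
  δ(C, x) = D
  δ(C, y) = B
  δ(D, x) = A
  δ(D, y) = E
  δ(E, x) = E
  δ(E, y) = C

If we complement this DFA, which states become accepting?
Complement accept states = All states \ Original accept states
= {A, B, C, D, E} \ {B, D, E}
{A, C}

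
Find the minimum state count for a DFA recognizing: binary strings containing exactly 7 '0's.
By Myhill–Nerode, count the distinguishable equivalence classes: 9 classes — having seen 0, 1, …, 7, or >7 copies of '0'; the count-7 class is the only accepting one and >7 is dead.
9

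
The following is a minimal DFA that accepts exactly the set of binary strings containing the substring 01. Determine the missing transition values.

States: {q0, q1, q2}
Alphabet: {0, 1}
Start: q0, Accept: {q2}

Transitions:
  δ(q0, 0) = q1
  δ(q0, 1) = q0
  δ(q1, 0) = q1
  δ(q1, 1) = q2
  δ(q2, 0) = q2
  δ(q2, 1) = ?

From the language and accept set, identify what each state tracks — q0: no 0 seen yet; q1: seen a 0, waiting for 1; q2: substring 01 seen.
Each missing δ(q, a) is the state matching the new tracked value after reading a.
δ(q2, 1) = q2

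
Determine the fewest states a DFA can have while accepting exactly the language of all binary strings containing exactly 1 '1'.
By Myhill–Nerode, count the distinguishable equivalence classes: 3 classes — having seen 0, 1, or >1 copies of '1'; the count-1 class is the only accepting one and >1 is dead.
3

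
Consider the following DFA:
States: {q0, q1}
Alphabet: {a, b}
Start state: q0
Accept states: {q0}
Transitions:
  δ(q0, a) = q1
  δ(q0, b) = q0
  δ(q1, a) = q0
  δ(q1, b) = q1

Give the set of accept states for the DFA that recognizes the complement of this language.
Complement accept states = All states \ Original accept states
= {q0, q1} \ {q0}
{q1}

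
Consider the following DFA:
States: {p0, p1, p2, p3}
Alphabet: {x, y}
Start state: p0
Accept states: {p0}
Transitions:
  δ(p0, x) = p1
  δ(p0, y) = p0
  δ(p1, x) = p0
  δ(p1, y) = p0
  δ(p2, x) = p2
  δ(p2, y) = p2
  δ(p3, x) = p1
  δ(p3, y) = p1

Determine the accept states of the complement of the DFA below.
Complement accept states = All states \ Original accept states
= {p0, p1, p2, p3} \ {p0}
{p1, p2, p3}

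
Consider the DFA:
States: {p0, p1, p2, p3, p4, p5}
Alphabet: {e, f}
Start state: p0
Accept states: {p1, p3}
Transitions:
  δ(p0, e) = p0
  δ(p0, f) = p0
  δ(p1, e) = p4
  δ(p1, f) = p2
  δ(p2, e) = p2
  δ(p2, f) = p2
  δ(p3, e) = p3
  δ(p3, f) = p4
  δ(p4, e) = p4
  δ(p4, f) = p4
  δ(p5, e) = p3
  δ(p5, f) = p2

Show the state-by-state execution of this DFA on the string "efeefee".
read 'e': p0 → p0
  read 'f': p0 → p0
  read 'e': p0 → p0
  read 'e': p0 → p0
  read 'f': p0 → p0
  read 'e': p0 → p0
  read 'e': p0 → p0
p0 -> p0 -> p0 -> p0 -> p0 -> p0 -> p0 -> p0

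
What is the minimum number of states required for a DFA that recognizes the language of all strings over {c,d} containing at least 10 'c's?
By Myhill–Nerode, count the distinguishable equivalence classes: 11 classes — having seen 0, 1, …, 9, or ≥10 copies of 'c'; any two classes i < j (j ≤ 10) are distinguished by the string c^(10−j), which takes class j to 10 copies (accepted) but leaves class i below 10 (rejected).
11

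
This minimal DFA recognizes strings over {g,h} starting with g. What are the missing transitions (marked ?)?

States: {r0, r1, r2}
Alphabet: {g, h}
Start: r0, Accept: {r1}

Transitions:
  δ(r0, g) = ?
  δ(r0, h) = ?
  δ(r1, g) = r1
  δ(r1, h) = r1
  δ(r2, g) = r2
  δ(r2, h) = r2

From the language and accept set, identify what each state tracks — r0: no input read; r1: started with g; r2: started with h (dead).
Each missing δ(q, a) is the state matching the new tracked value after reading a.
δ(r0, g) = r1; δ(r0, h) = r2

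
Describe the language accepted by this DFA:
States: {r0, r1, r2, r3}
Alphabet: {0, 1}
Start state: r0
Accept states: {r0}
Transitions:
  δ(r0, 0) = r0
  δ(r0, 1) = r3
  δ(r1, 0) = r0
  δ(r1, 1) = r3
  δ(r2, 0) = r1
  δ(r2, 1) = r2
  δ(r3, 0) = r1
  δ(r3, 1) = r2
Testing a few strings:
  '01' → reject
  '011' → reject
  '0' → accept
  '1' → reject
State roles: r0=value ≡ 0 (mod 4); r1=value ≡ 2 (mod 4); r2=value ≡ 3 (mod 4); r3=value ≡ 1 (mod 4)
All binary strings representing a multiple of 4 (read in base 2; leading zeros allowed and ε counts as 0)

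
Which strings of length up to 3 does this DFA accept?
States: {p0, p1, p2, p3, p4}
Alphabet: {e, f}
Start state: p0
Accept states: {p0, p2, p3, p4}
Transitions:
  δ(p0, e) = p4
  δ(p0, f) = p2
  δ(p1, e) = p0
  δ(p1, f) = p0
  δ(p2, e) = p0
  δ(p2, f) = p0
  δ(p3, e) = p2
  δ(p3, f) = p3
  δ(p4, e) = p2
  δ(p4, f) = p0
ε, e, f, ee, ef, fe, ff, eee, eef, efe, eff, fee, fef, ffe, fff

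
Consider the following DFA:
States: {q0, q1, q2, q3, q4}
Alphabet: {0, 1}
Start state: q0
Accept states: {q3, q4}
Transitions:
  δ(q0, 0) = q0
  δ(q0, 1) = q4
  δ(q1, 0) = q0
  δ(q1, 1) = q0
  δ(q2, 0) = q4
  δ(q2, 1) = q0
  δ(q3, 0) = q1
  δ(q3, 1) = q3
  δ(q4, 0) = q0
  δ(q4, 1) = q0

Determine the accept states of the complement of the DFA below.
Complement accept states = All states \ Original accept states
= {q0, q1, q2, q3, q4} \ {q3, q4}
{q0, q1, q2}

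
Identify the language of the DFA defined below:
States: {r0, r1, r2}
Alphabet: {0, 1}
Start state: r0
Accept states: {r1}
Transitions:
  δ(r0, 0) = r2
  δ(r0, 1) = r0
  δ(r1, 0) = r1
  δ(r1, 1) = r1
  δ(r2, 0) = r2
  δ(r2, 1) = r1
Testing a few strings:
  '01' → accept
  '011' → accept
  '0100' → accept
  '1111' → reject
State roles: r0=no 0 seen yet; r1=substring 01 seen; r2=seen a 0, waiting for 1
All binary strings containing the substring 01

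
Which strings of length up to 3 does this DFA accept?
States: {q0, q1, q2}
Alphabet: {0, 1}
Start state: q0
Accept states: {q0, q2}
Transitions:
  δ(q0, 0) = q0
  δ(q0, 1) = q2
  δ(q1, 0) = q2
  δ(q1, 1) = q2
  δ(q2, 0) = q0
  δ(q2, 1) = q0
ε, 0, 1, 00, 01, 10, 11, 000, 001, 010, 011, 100, 101, 110, 111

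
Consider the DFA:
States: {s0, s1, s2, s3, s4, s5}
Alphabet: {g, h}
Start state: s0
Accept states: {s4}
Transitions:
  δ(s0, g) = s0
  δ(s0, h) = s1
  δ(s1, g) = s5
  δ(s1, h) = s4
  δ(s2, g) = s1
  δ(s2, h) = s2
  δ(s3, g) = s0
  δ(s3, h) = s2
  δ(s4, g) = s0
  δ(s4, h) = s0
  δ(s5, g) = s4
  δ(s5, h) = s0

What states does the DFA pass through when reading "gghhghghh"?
read 'g': s0 → s0
  read 'g': s0 → s0
  read 'h': s0 → s1
  read 'h': s1 → s4
  read 'g': s4 → s0
  read 'h': s0 → s1
  read 'g': s1 → s5
  read 'h': s5 → s0
  read 'h': s0 → s1
s0 -> s0 -> s0 -> s1 -> s4 -> s0 -> s1 -> s5 -> s0 -> s1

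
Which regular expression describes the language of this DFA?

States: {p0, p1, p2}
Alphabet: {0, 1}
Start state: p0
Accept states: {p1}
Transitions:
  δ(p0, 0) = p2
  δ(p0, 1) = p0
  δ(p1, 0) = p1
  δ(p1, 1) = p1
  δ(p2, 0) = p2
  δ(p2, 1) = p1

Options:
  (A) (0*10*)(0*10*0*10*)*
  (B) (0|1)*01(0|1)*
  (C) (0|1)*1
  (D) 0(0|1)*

Check each option against the DFA on short strings; one disagreement eliminates an option:
  (A) (0*10*)(0*10*0*10*)*: on '1' the DFA goes p0 → p0 and rejects (p0 ∉ Accept), but the regex matches it → eliminate
  (B) (0|1)*01(0|1)*: agrees with the DFA on every string of length ≤ 6
  (C) (0|1)*1: on '1' the DFA goes p0 → p0 and rejects (p0 ∉ Accept), but the regex matches it → eliminate
  (D) 0(0|1)*: on '0' the DFA goes p0 → p2 and rejects (p2 ∉ Accept), but the regex matches it → eliminate
Only (B) is consistent with the DFA.
(B) (0|1)*01(0|1)*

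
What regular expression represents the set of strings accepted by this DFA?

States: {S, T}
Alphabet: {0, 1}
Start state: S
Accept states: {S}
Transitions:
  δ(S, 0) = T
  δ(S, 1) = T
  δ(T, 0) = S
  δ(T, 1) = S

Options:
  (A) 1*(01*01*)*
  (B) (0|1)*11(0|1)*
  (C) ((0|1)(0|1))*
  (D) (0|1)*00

Check each option against the DFA on short strings; one disagreement eliminates an option:
  (A) 1*(01*01*)*: on '1' the DFA goes S → T and rejects (T ∉ Accept), but the regex matches it → eliminate
  (B) (0|1)*11(0|1)*: on ε the DFA stays in S and accepts (S ∈ Accept), but the regex does not match it → eliminate
  (C) ((0|1)(0|1))*: agrees with the DFA on every string of length ≤ 6
  (D) (0|1)*00: on ε the DFA stays in S and accepts (S ∈ Accept), but the regex does not match it → eliminate
Only (C) is consistent with the DFA.
(C) ((0|1)(0|1))*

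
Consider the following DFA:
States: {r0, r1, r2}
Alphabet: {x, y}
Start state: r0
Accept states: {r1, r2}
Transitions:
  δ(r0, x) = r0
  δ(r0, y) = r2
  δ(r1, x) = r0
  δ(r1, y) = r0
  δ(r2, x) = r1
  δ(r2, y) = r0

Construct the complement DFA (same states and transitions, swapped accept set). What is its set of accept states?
Complement accept states = All states \ Original accept states
= {r0, r1, r2} \ {r1, r2}
{r0}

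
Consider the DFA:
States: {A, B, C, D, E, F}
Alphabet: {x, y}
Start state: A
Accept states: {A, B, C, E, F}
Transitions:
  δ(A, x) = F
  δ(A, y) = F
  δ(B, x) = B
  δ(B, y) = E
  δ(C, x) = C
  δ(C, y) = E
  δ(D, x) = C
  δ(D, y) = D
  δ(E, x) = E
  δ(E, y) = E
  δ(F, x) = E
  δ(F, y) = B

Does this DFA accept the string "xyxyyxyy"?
Processing string "xyxyyxyy":
  A --x--> F
  F --y--> B
  B --x--> B
  B --y--> E
  E --y--> E
  E --x--> E
  E --y--> E
  E --y--> E
Final state: E
Accept states: {A, B, C, E, F}
Yes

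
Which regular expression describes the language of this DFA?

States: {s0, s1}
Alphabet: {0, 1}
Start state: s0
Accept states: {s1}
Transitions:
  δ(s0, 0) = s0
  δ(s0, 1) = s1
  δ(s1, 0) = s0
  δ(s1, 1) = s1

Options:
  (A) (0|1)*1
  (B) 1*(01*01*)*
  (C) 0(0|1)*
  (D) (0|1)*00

Check each option against the DFA on short strings; one disagreement eliminates an option:
  (A) (0|1)*1: agrees with the DFA on every string of length ≤ 6
  (B) 1*(01*01*)*: on ε the DFA stays in s0 and rejects (s0 ∉ Accept), but the regex matches it → eliminate
  (C) 0(0|1)*: on '0' the DFA goes s0 → s0 and rejects (s0 ∉ Accept), but the regex matches it → eliminate
  (D) (0|1)*00: on '1' the DFA goes s0 → s1 and accepts (s1 ∈ Accept), but the regex does not match it → eliminate
Only (A) is consistent with the DFA.
(A) (0|1)*1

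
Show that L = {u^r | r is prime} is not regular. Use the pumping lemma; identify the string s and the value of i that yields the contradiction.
Assume L is regular with pumping length p. Idea: pumping by a suitable count produces a composite length.
Let q be a prime with q ≥ p and choose s = u^q ∈ L. By the pumping lemma, s = xyz with |xy| ≤ p, |y| = k ≥ 1. Take i = q+1: |xy^(q+1)z| = q + q·k = q(1+k). Since q ≥ 2 and 1+k ≥ 2, q(1+k) is composite, so xy^(q+1)z ∉ L.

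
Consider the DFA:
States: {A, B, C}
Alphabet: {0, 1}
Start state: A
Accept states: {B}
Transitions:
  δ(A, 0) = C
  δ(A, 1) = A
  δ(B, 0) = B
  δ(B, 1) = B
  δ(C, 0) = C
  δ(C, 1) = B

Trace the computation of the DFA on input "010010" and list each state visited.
read '0': A → C
  read '1': C → B
  read '0': B → B
  read '0': B → B
  read '1': B → B
  read '0': B → B
A -> C -> B -> B -> B -> B -> B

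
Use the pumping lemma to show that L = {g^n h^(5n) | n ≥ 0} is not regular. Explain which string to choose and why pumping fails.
Assume L is regular with pumping length p. Idea: pumping the g-block breaks the 1:5 ratio.
Choose s = g^p h^(5p) (length 6p ≥ p). By the pumping lemma, s = xyz with |xy| ≤ p, |y| > 0, so y = g^k with k ≥ 1. Then xy²z = g^(p+k) h^(5p). For this to be in L we would need 5p = 5(p+k), i.e. 5k = 0, contradicting k ≥ 1. So xy²z ∉ L.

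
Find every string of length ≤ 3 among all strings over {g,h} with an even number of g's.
ε, h, gg, hh, ggh, ghg, hgg, hhh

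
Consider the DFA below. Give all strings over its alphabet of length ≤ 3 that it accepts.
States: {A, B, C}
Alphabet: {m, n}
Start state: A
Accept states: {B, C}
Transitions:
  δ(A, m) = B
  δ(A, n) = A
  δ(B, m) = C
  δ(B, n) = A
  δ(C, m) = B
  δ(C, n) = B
m, mm, nm, mmm, mmn, mnm, nmm, nnm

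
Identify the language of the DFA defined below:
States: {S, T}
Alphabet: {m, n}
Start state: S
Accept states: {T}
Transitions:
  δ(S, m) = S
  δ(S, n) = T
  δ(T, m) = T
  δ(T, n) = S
Testing a few strings:
  'n' → accept
  'm' → reject
  'mm' → reject
  'nnm' → reject
State roles: S=even number of n's so far; T=odd number of n's so far
All strings over {m,n} with an odd number of n's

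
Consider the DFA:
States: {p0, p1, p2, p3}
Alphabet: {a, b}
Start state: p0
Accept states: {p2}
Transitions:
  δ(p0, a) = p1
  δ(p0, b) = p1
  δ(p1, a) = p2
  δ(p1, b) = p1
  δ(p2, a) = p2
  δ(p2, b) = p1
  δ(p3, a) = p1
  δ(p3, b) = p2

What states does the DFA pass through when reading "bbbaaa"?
read 'b': p0 → p1
  read 'b': p1 → p1
  read 'b': p1 → p1
  read 'a': p1 → p2
  read 'a': p2 → p2
  read 'a': p2 → p2
p0 -> p1 -> p1 -> p1 -> p2 -> p2 -> p2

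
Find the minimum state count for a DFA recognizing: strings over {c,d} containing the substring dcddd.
By Myhill–Nerode, count the distinguishable equivalence classes: 6 classes — one per longest suffix of the input that is a prefix of 'dcddd' (lengths 0 through 4), plus an absorbing 'already seen dcddd' class.
6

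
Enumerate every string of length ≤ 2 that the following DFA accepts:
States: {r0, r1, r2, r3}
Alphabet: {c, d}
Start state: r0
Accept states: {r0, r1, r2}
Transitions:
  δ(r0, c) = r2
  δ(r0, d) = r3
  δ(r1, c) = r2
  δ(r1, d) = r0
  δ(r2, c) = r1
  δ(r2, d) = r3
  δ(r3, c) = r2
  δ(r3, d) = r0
ε, c, cc, dc, dd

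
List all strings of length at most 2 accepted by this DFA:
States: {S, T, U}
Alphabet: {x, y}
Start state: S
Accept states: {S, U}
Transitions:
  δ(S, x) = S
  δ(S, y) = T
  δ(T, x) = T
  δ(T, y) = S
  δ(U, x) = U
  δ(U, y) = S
ε, x, xx, yy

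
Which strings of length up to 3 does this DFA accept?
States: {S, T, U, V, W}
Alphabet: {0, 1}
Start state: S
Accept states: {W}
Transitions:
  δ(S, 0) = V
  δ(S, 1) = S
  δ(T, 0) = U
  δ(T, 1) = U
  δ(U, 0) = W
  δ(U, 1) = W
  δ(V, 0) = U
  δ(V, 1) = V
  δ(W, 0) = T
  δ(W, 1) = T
000, 001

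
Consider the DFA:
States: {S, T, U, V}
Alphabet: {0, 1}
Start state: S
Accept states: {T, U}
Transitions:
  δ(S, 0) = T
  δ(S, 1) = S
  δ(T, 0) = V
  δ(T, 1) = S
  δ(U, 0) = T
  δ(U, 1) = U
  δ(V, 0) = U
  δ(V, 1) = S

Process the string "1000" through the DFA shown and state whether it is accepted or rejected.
Processing string "1000":
  S --1--> S
  S --0--> T
  T --0--> V
  V --0--> U
Final state: U
Accept states: {T, U}
Yes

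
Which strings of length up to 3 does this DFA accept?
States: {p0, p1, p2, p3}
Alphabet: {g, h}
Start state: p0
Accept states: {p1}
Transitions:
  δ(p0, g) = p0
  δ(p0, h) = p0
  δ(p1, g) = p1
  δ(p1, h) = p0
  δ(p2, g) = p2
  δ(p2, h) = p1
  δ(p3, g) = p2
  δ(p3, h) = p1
None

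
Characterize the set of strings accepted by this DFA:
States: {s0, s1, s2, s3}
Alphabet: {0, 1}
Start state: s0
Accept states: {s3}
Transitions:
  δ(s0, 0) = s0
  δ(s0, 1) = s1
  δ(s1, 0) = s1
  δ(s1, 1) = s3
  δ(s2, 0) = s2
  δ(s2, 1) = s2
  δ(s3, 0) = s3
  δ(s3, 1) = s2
Testing a few strings:
  '11' → accept
  '0001' → reject
  '110' → accept
  '1010' → accept
State roles: s0=zero 1's; s1=one 1; s2=≥ three 1's (dead); s3=two 1's
All binary strings containing exactly two 1's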